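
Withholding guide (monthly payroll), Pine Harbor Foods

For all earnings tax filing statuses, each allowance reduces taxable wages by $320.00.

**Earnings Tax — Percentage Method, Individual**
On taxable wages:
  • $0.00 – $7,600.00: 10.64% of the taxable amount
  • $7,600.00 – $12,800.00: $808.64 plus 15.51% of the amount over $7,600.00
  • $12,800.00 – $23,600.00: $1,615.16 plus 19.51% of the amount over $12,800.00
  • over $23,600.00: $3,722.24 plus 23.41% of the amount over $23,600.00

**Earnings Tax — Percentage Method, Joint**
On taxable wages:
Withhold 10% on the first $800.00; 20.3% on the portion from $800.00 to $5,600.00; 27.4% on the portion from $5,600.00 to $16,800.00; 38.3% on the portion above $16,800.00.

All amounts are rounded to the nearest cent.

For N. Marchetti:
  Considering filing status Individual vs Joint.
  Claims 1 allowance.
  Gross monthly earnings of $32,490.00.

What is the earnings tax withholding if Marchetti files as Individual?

$5,728.48

Earnings Tax (Individual): taxable = $32,490.00 − 1×$320.00 = $32,170.00
  $3,722.24 + 23.41% × ($32,170.00 − $23,600.00) = $3,722.24 + 23.41% × $8,570.00 = $5,728.48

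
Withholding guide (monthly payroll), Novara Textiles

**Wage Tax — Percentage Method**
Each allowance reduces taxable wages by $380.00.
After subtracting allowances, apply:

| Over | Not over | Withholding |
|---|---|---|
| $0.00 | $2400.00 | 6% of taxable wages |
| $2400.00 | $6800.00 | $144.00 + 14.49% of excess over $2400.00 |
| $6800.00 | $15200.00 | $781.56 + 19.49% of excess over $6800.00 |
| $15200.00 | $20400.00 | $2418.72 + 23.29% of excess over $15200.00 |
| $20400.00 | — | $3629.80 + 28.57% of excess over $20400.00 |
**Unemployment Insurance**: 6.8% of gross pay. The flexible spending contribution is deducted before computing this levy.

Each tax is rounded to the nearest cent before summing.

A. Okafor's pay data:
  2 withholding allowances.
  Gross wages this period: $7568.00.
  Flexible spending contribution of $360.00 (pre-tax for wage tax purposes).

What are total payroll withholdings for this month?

Wage Tax: taxable = $7568.00 − $360.00 − 2×$380.00 = $6448.00
  $144.00 + 14.49% × ($6448.00 − $2400.00) = $144.00 + 14.49% × $4048.00 = $730.56
Unemployment Insurance: 6.8% × $7208.00 = $490.14
Total: $730.56 + $490.14 = $1220.70

$1220.70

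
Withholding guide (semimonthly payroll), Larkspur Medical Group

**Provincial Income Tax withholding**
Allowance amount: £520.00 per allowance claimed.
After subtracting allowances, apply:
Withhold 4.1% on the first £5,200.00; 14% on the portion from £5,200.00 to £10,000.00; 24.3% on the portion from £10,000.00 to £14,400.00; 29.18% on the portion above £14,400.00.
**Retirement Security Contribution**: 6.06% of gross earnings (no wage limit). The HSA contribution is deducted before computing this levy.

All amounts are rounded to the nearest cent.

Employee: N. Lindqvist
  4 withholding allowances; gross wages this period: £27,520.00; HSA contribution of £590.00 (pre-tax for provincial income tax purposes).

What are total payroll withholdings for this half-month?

£6,635.67

Provincial Income Tax: taxable = £27,520.00 − £590.00 − 4×£520.00 = £24,850.00
  £1,954.40 + 29.18% × (£24,850.00 − £14,400.00) = £1,954.40 + 29.18% × £10,450.00 = £5,003.71
Retirement Security Contribution: 6.06% × £26,930.00 = £1,631.96
Total: £5,003.71 + £1,631.96 = £6,635.67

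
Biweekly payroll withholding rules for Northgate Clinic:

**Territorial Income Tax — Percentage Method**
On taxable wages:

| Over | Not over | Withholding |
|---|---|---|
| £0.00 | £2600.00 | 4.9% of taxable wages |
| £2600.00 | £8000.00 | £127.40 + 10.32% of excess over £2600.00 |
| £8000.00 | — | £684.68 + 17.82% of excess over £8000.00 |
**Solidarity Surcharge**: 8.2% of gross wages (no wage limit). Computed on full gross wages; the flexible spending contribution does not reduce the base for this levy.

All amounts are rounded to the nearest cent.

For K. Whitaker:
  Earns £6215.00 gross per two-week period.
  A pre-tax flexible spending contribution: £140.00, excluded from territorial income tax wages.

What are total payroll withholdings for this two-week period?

£995.65

Territorial Income Tax: taxable = £6215.00 − £140.00 = £6075.00
  £127.40 + 10.32% × (£6075.00 − £2600.00) = £127.40 + 10.32% × £3475.00 = £486.02
Solidarity Surcharge: 8.2% × £6215.00 = £509.63
Total: £486.02 + £509.63 = £995.65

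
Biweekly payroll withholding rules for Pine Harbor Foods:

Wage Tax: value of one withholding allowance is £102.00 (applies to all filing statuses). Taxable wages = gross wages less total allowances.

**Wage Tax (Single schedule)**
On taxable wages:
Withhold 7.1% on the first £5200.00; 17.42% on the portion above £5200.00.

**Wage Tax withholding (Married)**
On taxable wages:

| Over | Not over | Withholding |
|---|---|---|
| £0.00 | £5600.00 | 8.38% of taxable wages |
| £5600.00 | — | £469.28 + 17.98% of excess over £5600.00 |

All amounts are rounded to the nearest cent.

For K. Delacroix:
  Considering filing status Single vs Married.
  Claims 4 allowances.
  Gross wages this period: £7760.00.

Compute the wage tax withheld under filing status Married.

Wage Tax (Married): taxable = £7760.00 − 4×£102.00 = £7352.00
  £469.28 + 17.98% × (£7352.00 − £5600.00) = £469.28 + 17.98% × £1752.00 = £784.29

£784.29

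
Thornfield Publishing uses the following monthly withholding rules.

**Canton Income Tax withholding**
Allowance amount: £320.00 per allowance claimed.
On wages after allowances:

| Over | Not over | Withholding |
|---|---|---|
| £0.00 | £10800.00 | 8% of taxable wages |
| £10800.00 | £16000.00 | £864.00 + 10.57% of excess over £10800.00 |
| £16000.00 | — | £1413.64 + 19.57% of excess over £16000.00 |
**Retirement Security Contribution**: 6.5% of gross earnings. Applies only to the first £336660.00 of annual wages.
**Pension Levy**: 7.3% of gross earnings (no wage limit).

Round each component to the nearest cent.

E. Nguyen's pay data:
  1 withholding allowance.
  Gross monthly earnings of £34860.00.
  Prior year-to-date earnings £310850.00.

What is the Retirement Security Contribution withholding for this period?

£1677.65

Retirement Security Contribution: cap £336660.00 − YTD £310850.00 = £25810.00 subject; 6.5% × £25810.00 = £1677.65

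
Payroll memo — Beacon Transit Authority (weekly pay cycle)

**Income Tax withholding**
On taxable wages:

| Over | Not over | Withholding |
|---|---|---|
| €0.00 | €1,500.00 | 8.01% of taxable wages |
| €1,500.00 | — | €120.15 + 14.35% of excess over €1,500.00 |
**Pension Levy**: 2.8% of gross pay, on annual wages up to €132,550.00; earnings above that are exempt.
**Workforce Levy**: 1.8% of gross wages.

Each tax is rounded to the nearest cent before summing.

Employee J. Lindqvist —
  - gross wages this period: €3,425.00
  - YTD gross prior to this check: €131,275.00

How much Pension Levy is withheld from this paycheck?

€35.70

Pension Levy: cap €132,550.00 − YTD €131,275.00 = €1,275.00 subject; 2.8% × €1,275.00 = €35.70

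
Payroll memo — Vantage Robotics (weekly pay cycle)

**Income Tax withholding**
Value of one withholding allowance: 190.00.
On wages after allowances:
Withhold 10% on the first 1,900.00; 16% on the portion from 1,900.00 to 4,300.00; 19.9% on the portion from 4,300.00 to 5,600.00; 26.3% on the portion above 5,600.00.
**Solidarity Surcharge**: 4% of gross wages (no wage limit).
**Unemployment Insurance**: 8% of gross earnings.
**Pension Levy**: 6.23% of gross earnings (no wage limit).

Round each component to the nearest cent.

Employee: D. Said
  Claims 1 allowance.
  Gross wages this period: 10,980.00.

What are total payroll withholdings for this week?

4,199.32

Income Tax: taxable = 10,980.00 − 1×190.00 = 10,790.00
  832.70 + 26.3% × (10,790.00 − 5,600.00) = 832.70 + 26.3% × 5,190.00 = 2,197.67
Solidarity Surcharge: 4% × 10,980.00 = 439.20
Unemployment Insurance: 8% × 10,980.00 = 878.40
Pension Levy: 6.23% × 10,980.00 = 684.05
Total: 2,197.67 + 439.20 + 878.40 + 684.05 = 4,199.32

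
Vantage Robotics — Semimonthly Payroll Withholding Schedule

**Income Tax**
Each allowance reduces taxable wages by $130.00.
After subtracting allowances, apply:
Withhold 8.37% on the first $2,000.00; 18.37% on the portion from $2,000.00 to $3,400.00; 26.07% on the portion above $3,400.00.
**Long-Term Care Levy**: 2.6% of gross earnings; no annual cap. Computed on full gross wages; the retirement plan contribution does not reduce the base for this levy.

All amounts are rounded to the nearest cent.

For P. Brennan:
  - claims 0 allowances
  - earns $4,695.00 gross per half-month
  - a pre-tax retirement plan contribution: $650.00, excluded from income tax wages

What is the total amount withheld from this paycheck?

Income Tax: taxable = $4,695.00 − $650.00 = $4,045.00
  $424.58 + 26.07% × ($4,045.00 − $3,400.00) = $424.58 + 26.07% × $645.00 = $592.73
Long-Term Care Levy: 2.6% × $4,695.00 = $122.07
Total: $592.73 + $122.07 = $714.80

$714.80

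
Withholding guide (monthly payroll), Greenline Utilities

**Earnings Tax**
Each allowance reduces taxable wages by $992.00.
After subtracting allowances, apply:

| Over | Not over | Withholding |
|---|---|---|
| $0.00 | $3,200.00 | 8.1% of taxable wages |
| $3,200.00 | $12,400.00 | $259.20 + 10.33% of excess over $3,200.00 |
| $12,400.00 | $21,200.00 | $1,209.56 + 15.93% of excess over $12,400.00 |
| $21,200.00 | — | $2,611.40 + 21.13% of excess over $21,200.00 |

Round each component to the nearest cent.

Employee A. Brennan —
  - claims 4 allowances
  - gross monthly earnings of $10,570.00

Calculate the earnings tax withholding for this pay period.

Earnings Tax: taxable = $10,570.00 − 4×$992.00 = $6,602.00
  $259.20 + 10.33% × ($6,602.00 − $3,200.00) = $259.20 + 10.33% × $3,402.00 = $610.63

$610.63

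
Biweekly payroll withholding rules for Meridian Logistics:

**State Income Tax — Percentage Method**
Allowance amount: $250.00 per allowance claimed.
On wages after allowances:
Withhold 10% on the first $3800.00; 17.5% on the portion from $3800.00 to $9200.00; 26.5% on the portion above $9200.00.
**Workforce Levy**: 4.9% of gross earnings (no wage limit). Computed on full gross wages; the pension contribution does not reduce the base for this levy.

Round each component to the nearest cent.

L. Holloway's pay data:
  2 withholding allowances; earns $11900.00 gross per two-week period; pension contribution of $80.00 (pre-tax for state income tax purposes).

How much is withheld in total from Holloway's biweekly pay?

$2469.90

State Income Tax: taxable = $11900.00 − $80.00 − 2×$250.00 = $11320.00
  $1325.00 + 26.5% × ($11320.00 − $9200.00) = $1325.00 + 26.5% × $2120.00 = $1886.80
Workforce Levy: 4.9% × $11900.00 = $583.10
Total: $1886.80 + $583.10 = $2469.90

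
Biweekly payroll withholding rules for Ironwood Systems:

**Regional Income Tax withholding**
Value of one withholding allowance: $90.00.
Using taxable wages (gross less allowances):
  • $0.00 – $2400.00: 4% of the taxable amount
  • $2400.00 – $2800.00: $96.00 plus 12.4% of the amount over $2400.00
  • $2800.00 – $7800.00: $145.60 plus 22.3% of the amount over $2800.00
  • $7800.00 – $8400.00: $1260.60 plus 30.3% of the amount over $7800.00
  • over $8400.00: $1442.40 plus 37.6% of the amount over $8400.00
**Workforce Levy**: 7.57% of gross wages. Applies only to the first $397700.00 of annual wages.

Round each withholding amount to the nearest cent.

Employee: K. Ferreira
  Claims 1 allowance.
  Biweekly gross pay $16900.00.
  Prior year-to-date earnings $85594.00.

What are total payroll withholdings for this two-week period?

Regional Income Tax: taxable = $16900.00 − 1×$90.00 = $16810.00
  $1442.40 + 37.6% × ($16810.00 − $8400.00) = $1442.40 + 37.6% × $8410.00 = $4604.56
Workforce Levy: 7.57% × $16900.00 = $1279.33
Total: $4604.56 + $1279.33 = $5883.89

$5883.89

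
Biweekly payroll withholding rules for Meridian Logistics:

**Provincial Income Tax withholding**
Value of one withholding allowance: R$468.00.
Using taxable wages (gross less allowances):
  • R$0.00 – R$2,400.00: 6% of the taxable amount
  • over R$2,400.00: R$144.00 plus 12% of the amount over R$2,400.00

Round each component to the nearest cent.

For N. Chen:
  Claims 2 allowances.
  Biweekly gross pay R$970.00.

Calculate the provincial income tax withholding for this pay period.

R$2.04

Provincial Income Tax: taxable = R$970.00 − 2×R$468.00 = R$34.00
  6% × R$34.00 = R$2.04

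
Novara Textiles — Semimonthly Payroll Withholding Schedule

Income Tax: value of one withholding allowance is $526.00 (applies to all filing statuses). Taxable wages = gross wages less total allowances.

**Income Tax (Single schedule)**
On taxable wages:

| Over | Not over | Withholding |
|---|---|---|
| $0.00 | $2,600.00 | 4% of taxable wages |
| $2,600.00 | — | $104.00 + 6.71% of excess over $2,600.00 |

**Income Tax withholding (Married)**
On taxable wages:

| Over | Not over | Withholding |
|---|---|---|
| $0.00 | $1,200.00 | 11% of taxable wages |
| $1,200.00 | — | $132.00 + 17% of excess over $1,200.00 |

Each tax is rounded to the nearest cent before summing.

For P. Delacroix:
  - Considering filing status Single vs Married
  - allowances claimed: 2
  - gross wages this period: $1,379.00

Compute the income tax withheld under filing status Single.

Income Tax (Single): taxable = $1,379.00 − 2×$526.00 = $327.00
  4% × $327.00 = $13.08

$13.08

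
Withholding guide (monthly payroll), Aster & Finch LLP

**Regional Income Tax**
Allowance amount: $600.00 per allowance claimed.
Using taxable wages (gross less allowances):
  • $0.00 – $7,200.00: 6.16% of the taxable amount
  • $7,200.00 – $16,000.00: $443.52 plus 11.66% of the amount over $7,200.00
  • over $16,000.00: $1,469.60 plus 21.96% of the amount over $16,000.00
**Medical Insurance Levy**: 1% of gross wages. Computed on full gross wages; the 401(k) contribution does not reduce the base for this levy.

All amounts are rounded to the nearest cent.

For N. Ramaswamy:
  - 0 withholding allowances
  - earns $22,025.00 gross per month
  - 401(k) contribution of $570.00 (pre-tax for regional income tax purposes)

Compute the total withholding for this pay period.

Regional Income Tax: taxable = $22,025.00 − $570.00 = $21,455.00
  $1,469.60 + 21.96% × ($21,455.00 − $16,000.00) = $1,469.60 + 21.96% × $5,455.00 = $2,667.52
Medical Insurance Levy: 1% × $22,025.00 = $220.25
Total: $2,667.52 + $220.25 = $2,887.77

$2,887.77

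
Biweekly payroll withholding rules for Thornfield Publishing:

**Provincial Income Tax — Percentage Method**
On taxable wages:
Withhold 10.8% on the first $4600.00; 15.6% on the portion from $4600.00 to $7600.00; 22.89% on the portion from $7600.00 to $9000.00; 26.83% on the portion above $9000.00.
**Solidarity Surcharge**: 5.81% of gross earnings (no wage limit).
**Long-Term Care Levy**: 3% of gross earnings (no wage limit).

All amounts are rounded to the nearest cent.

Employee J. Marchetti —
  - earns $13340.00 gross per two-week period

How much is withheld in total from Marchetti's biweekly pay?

$3624.93

Provincial Income Tax: taxable = $13340.00
  $1285.26 + 26.83% × ($13340.00 − $9000.00) = $1285.26 + 26.83% × $4340.00 = $2449.68
Solidarity Surcharge: 5.81% × $13340.00 = $775.05
Long-Term Care Levy: 3% × $13340.00 = $400.20
Total: $2449.68 + $775.05 + $400.20 = $3624.93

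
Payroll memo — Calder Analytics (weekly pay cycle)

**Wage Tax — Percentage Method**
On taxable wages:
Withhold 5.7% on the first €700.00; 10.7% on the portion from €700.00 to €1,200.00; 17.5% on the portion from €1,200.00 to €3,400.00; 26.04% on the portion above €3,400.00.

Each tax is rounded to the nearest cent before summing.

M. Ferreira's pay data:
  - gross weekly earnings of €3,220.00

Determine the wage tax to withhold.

€446.90

Wage Tax: taxable = €3,220.00
  €93.40 + 17.5% × (€3,220.00 − €1,200.00) = €93.40 + 17.5% × €2,020.00 = €446.90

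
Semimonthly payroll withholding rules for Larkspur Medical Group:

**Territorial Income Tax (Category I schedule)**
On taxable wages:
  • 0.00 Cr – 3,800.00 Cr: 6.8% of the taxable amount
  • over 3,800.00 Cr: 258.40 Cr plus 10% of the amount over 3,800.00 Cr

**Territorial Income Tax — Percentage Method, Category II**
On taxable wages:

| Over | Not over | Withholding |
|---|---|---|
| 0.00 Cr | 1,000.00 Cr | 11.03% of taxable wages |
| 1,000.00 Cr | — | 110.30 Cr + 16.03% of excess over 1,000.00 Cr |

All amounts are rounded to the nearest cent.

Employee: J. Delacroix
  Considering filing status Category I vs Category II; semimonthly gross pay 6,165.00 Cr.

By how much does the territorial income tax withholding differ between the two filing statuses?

Territorial Income Tax (Category I): taxable = 6,165.00 Cr
  258.40 Cr + 10% × (6,165.00 Cr − 3,800.00 Cr) = 258.40 Cr + 10% × 2,365.00 Cr = 494.90 Cr
Territorial Income Tax (Category II): taxable = 6,165.00 Cr
  110.30 Cr + 16.03% × (6,165.00 Cr − 1,000.00 Cr) = 110.30 Cr + 16.03% × 5,165.00 Cr = 938.25 Cr
Difference: |494.90 Cr − 938.25 Cr| = 443.35 Cr (higher under Category II)

443.35 Cr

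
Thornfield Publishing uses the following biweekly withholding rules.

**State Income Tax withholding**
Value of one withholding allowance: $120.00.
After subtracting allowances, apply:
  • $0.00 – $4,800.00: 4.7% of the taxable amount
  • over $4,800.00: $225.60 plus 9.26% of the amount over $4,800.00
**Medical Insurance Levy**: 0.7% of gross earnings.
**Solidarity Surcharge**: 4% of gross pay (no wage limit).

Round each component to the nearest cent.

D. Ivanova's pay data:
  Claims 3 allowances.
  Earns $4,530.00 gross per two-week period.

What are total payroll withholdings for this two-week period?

State Income Tax: taxable = $4,530.00 − 3×$120.00 = $4,170.00
  4.7% × $4,170.00 = $195.99
Medical Insurance Levy: 0.7% × $4,530.00 = $31.71
Solidarity Surcharge: 4% × $4,530.00 = $181.20
Total: $195.99 + $31.71 + $181.20 = $408.90

$408.90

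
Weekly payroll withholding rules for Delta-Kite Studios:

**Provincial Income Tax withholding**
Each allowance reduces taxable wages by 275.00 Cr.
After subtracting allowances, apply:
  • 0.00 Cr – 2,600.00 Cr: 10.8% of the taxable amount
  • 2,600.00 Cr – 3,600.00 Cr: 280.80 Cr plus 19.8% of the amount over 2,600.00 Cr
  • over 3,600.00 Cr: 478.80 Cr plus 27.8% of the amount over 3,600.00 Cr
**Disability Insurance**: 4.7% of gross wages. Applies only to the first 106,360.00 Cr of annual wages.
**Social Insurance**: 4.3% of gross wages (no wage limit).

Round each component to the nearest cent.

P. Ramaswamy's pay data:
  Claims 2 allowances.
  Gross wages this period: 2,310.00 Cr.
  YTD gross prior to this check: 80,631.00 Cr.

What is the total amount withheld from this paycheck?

397.98 Cr

Provincial Income Tax: taxable = 2,310.00 Cr − 2×275.00 Cr = 1,760.00 Cr
  10.8% × 1,760.00 Cr = 190.08 Cr
Disability Insurance: 4.7% × 2,310.00 Cr = 108.57 Cr
Social Insurance: 4.3% × 2,310.00 Cr = 99.33 Cr
Total: 190.08 Cr + 108.57 Cr + 99.33 Cr = 397.98 Cr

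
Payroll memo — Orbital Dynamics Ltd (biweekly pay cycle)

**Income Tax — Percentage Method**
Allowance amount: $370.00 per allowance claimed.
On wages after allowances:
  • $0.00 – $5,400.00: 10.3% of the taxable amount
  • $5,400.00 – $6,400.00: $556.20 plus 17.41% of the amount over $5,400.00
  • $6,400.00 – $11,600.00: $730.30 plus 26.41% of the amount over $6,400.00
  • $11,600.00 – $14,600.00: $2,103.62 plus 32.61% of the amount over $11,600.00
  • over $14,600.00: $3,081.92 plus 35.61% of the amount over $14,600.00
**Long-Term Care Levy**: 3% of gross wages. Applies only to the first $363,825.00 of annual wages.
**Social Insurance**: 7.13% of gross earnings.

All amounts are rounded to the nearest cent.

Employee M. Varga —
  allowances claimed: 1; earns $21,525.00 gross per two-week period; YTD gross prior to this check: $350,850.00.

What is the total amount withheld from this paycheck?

Income Tax: taxable = $21,525.00 − 1×$370.00 = $21,155.00
  $3,081.92 + 35.61% × ($21,155.00 − $14,600.00) = $3,081.92 + 35.61% × $6,555.00 = $5,416.16
Long-Term Care Levy: cap $363,825.00 − YTD $350,850.00 = $12,975.00 subject; 3% × $12,975.00 = $389.25
Social Insurance: 7.13% × $21,525.00 = $1,534.73
Total: $5,416.16 + $389.25 + $1,534.73 = $7,340.14

$7,340.14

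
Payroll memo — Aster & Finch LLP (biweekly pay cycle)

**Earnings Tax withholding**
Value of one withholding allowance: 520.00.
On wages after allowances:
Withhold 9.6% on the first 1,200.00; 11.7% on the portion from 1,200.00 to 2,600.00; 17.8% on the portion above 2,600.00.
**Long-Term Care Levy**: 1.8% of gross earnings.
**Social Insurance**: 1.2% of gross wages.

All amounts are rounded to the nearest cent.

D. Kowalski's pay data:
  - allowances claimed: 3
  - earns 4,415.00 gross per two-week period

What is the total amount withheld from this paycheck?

456.84

Earnings Tax: taxable = 4,415.00 − 3×520.00 = 2,855.00
  279.00 + 17.8% × (2,855.00 − 2,600.00) = 279.00 + 17.8% × 255.00 = 324.39
Long-Term Care Levy: 1.8% × 4,415.00 = 79.47
Social Insurance: 1.2% × 4,415.00 = 52.98
Total: 324.39 + 79.47 + 52.98 = 456.84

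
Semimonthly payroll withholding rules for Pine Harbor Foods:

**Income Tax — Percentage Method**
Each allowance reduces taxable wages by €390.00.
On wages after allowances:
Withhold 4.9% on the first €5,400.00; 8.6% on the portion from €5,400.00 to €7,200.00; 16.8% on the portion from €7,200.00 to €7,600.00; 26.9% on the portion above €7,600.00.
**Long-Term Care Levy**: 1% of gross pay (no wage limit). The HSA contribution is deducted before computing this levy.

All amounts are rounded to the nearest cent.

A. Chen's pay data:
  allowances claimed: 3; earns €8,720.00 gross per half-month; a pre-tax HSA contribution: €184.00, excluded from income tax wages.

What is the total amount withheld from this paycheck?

€532.65

Income Tax: taxable = €8,720.00 − €184.00 − 3×€390.00 = €7,366.00
  €419.40 + 16.8% × (€7,366.00 − €7,200.00) = €419.40 + 16.8% × €166.00 = €447.29
Long-Term Care Levy: 1% × €8,536.00 = €85.36
Total: €447.29 + €85.36 = €532.65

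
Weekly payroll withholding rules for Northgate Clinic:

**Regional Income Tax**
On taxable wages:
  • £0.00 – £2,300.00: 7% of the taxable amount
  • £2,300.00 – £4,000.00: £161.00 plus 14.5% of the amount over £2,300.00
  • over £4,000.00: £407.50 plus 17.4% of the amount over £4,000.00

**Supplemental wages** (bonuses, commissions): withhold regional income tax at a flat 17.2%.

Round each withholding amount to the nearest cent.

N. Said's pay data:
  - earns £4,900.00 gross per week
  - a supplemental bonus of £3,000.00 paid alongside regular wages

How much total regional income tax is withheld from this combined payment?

£1,080.10

Regional Income Tax: taxable = £4,900.00
  £407.50 + 17.4% × (£4,900.00 − £4,000.00) = £407.50 + 17.4% × £900.00 = £564.10
Supplemental (17.2% flat on bonus): 17.2% × £3,000.00 = £516.00
Total regional income tax: £564.10 + £516.00 = £1,080.10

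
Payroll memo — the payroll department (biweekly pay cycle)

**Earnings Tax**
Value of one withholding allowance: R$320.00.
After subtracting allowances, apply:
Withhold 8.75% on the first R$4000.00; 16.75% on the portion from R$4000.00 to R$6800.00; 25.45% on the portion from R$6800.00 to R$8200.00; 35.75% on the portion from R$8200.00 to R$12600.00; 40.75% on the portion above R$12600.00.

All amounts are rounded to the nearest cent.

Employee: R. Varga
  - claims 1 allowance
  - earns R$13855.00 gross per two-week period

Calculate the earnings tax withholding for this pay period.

Earnings Tax: taxable = R$13855.00 − 1×R$320.00 = R$13535.00
  R$2748.30 + 40.75% × (R$13535.00 − R$12600.00) = R$2748.30 + 40.75% × R$935.00 = R$3129.31

R$3129.31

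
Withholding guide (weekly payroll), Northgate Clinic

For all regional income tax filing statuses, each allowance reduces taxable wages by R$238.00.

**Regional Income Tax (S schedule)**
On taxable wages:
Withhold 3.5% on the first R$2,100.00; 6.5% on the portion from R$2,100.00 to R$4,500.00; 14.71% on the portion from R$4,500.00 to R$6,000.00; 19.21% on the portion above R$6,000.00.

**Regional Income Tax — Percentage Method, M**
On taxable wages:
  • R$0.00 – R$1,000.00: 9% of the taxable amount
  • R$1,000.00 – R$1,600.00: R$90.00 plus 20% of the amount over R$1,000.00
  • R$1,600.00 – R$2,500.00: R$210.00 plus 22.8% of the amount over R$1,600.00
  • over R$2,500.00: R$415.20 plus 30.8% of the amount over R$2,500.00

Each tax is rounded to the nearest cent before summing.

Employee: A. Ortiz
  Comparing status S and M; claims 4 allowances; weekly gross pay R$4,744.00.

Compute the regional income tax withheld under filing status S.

R$183.48

Regional Income Tax (S): taxable = R$4,744.00 − 4×R$238.00 = R$3,792.00
  R$73.50 + 6.5% × (R$3,792.00 − R$2,100.00) = R$73.50 + 6.5% × R$1,692.00 = R$183.48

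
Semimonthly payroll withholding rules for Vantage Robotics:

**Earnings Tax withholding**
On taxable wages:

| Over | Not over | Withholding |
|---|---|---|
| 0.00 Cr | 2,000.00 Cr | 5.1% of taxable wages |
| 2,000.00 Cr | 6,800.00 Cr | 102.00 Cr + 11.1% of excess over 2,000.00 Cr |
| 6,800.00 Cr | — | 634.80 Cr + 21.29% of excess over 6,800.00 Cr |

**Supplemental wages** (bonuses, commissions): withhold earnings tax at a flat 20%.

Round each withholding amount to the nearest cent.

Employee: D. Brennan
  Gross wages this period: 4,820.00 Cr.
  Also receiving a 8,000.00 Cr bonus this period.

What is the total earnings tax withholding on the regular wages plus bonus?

Earnings Tax: taxable = 4,820.00 Cr
  102.00 Cr + 11.1% × (4,820.00 Cr − 2,000.00 Cr) = 102.00 Cr + 11.1% × 2,820.00 Cr = 415.02 Cr
Supplemental (20% flat on bonus): 20% × 8,000.00 Cr = 1,600.00 Cr
Total earnings tax: 415.02 Cr + 1,600.00 Cr = 2,015.02 Cr

2,015.02 Cr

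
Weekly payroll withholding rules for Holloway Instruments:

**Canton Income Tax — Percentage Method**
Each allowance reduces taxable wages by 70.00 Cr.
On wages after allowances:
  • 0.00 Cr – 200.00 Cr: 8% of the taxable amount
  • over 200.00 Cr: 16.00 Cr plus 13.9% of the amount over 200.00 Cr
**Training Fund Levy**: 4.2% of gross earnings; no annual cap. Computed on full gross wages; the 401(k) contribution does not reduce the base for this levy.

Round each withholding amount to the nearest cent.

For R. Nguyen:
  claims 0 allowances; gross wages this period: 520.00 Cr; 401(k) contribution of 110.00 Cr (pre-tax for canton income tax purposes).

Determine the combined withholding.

Canton Income Tax: taxable = 520.00 Cr − 110.00 Cr = 410.00 Cr
  16.00 Cr + 13.9% × (410.00 Cr − 200.00 Cr) = 16.00 Cr + 13.9% × 210.00 Cr = 45.19 Cr
Training Fund Levy: 4.2% × 520.00 Cr = 21.84 Cr
Total: 45.19 Cr + 21.84 Cr = 67.03 Cr

67.03 Cr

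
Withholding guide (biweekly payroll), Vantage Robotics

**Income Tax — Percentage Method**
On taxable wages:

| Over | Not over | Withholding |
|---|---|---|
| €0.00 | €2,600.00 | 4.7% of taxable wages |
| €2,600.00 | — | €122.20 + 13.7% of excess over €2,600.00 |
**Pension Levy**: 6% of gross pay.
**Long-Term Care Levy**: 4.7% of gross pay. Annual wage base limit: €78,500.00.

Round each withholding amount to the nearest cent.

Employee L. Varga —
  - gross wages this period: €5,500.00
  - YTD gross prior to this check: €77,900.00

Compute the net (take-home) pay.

€4,622.30

Income Tax: taxable = €5,500.00
  €122.20 + 13.7% × (€5,500.00 − €2,600.00) = €122.20 + 13.7% × €2,900.00 = €519.50
Pension Levy: 6% × €5,500.00 = €330.00
Long-Term Care Levy: cap €78,500.00 − YTD €77,900.00 = €600.00 subject; 4.7% × €600.00 = €28.20
Total withheld: €519.50 + €330.00 + €28.20 = €877.70
Net pay: €5,500.00 − €877.70 = €4,622.30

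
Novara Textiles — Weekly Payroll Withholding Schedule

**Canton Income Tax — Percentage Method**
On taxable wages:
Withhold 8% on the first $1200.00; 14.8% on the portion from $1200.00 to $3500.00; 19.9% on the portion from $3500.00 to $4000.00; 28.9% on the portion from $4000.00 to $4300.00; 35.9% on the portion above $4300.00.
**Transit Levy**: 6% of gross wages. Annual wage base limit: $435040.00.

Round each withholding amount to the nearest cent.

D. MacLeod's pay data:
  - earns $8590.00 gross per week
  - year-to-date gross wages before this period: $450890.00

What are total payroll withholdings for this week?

Canton Income Tax: taxable = $8590.00
  $622.60 + 35.9% × ($8590.00 − $4300.00) = $622.60 + 35.9% × $4290.00 = $2162.71
Transit Levy: YTD $450890.00 ≥ cap $435040.00 → $0.00
Total: $2162.71 + $0.00 = $2162.71

$2162.71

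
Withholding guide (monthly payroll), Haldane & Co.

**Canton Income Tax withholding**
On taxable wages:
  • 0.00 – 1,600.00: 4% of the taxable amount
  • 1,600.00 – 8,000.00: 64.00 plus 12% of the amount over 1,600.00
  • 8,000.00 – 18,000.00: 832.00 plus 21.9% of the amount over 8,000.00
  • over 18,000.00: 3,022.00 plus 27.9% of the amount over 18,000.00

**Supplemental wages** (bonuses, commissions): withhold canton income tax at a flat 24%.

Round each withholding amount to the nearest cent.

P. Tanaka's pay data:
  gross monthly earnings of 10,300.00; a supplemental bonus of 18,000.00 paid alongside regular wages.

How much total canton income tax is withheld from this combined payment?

Canton Income Tax: taxable = 10,300.00
  832.00 + 21.9% × (10,300.00 − 8,000.00) = 832.00 + 21.9% × 2,300.00 = 1,335.70
Supplemental (24% flat on bonus): 24% × 18,000.00 = 4,320.00
Total canton income tax: 1,335.70 + 4,320.00 = 5,655.70

5,655.70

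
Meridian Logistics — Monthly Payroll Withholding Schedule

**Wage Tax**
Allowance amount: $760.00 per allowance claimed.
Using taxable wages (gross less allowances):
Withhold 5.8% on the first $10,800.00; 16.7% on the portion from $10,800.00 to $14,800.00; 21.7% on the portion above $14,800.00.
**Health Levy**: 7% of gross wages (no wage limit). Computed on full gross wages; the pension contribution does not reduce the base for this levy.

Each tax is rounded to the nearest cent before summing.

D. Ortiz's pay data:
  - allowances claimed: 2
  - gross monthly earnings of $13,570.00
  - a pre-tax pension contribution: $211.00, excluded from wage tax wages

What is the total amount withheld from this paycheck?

$1,749.81

Wage Tax: taxable = $13,570.00 − $211.00 − 2×$760.00 = $11,839.00
  $626.40 + 16.7% × ($11,839.00 − $10,800.00) = $626.40 + 16.7% × $1,039.00 = $799.91
Health Levy: 7% × $13,570.00 = $949.90
Total: $799.91 + $949.90 = $1,749.81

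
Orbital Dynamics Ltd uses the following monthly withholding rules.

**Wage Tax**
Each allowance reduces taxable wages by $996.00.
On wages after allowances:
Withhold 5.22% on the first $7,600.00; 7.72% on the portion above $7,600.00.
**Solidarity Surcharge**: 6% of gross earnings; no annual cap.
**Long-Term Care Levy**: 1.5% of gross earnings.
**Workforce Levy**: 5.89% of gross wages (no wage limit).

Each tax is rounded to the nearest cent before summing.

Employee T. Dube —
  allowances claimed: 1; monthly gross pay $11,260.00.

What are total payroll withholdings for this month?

$2,110.09

Wage Tax: taxable = $11,260.00 − 1×$996.00 = $10,264.00
  $396.72 + 7.72% × ($10,264.00 − $7,600.00) = $396.72 + 7.72% × $2,664.00 = $602.38
Solidarity Surcharge: 6% × $11,260.00 = $675.60
Long-Term Care Levy: 1.5% × $11,260.00 = $168.90
Workforce Levy: 5.89% × $11,260.00 = $663.21
Total: $602.38 + $675.60 + $168.90 + $663.21 = $2,110.09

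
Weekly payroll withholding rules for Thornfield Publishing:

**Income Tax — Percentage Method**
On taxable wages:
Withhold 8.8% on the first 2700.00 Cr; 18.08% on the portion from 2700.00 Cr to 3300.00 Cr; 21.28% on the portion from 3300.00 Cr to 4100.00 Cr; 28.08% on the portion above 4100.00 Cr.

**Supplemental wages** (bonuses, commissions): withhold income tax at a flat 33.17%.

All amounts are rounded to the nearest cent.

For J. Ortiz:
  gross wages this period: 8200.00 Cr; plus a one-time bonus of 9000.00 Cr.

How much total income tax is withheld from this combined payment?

4652.90 Cr

Income Tax: taxable = 8200.00 Cr
  516.32 Cr + 28.08% × (8200.00 Cr − 4100.00 Cr) = 516.32 Cr + 28.08% × 4100.00 Cr = 1667.60 Cr
Supplemental (33.17% flat on bonus): 33.17% × 9000.00 Cr = 2985.30 Cr
Total income tax: 1667.60 Cr + 2985.30 Cr = 4652.90 Cr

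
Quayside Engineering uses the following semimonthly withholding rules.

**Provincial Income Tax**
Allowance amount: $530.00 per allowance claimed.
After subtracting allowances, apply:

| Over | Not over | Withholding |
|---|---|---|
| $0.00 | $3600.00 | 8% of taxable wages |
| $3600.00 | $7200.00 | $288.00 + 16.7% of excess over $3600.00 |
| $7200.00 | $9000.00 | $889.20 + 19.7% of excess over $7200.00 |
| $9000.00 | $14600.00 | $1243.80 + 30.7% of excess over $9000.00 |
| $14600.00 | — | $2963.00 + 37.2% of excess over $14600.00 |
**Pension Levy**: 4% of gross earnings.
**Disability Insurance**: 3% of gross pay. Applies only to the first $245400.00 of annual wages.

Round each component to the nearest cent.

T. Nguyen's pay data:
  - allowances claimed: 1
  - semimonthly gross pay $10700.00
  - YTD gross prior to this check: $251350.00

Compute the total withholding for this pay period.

Provincial Income Tax: taxable = $10700.00 − 1×$530.00 = $10170.00
  $1243.80 + 30.7% × ($10170.00 − $9000.00) = $1243.80 + 30.7% × $1170.00 = $1602.99
Pension Levy: 4% × $10700.00 = $428.00
Disability Insurance: YTD $251350.00 ≥ cap $245400.00 → $0.00
Total: $1602.99 + $428.00 + $0.00 = $2030.99

$2030.99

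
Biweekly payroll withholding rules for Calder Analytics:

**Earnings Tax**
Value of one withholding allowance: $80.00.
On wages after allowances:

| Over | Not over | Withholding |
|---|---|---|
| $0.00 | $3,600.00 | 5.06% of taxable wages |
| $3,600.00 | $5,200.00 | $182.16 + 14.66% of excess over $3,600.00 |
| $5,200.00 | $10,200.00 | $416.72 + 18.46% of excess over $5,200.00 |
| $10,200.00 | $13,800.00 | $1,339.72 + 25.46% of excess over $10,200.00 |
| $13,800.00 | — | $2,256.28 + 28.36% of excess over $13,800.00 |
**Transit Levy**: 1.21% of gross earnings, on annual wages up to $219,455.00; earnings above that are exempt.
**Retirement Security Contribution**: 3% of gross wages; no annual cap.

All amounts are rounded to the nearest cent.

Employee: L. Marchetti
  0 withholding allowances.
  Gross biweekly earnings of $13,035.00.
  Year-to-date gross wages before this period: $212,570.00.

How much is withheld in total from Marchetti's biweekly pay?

$2,535.87

Earnings Tax: taxable = $13,035.00
  $1,339.72 + 25.46% × ($13,035.00 − $10,200.00) = $1,339.72 + 25.46% × $2,835.00 = $2,061.51
Transit Levy: cap $219,455.00 − YTD $212,570.00 = $6,885.00 subject; 1.21% × $6,885.00 = $83.31
Retirement Security Contribution: 3% × $13,035.00 = $391.05
Total: $2,061.51 + $83.31 + $391.05 = $2,535.87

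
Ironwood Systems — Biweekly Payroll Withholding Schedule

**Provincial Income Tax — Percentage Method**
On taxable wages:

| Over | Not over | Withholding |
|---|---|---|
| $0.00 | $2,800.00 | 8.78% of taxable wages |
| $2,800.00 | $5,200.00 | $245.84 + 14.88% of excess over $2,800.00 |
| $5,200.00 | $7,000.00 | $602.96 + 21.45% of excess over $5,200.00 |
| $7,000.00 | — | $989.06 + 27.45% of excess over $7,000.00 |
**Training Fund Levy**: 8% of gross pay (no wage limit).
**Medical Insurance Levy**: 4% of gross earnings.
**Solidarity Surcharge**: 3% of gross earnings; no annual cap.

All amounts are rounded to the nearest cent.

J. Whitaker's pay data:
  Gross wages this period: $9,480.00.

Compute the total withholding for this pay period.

Provincial Income Tax: taxable = $9,480.00
  $989.06 + 27.45% × ($9,480.00 − $7,000.00) = $989.06 + 27.45% × $2,480.00 = $1,669.82
Training Fund Levy: 8% × $9,480.00 = $758.40
Medical Insurance Levy: 4% × $9,480.00 = $379.20
Solidarity Surcharge: 3% × $9,480.00 = $284.40
Total: $1,669.82 + $758.40 + $379.20 + $284.40 = $3,091.82

$3,091.82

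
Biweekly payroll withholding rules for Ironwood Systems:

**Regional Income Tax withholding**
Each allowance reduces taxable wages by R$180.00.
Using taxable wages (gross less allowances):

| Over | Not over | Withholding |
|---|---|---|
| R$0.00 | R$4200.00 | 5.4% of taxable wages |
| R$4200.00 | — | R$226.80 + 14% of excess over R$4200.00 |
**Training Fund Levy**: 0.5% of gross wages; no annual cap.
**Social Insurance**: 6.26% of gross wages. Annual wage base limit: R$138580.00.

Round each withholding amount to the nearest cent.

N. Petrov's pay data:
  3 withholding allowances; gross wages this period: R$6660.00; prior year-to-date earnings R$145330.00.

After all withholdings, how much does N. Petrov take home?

R$6131.10

Regional Income Tax: taxable = R$6660.00 − 3×R$180.00 = R$6120.00
  R$226.80 + 14% × (R$6120.00 − R$4200.00) = R$226.80 + 14% × R$1920.00 = R$495.60
Training Fund Levy: 0.5% × R$6660.00 = R$33.30
Social Insurance: YTD R$145330.00 ≥ cap R$138580.00 → R$0.00
Total withheld: R$495.60 + R$33.30 + R$0.00 = R$528.90
Net pay: R$6660.00 − R$528.90 = R$6131.10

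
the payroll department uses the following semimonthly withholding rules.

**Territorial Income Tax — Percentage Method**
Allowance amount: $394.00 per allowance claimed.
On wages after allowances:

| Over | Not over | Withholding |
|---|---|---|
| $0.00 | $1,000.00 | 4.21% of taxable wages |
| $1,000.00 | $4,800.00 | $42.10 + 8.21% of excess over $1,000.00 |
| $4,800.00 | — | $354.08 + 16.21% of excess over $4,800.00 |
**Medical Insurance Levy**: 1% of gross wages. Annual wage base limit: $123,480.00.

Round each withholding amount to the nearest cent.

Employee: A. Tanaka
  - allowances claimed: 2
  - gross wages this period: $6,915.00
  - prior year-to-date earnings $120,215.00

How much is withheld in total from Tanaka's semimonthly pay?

Territorial Income Tax: taxable = $6,915.00 − 2×$394.00 = $6,127.00
  $354.08 + 16.21% × ($6,127.00 − $4,800.00) = $354.08 + 16.21% × $1,327.00 = $569.19
Medical Insurance Levy: cap $123,480.00 − YTD $120,215.00 = $3,265.00 subject; 1% × $3,265.00 = $32.65
Total: $569.19 + $32.65 = $601.84

$601.84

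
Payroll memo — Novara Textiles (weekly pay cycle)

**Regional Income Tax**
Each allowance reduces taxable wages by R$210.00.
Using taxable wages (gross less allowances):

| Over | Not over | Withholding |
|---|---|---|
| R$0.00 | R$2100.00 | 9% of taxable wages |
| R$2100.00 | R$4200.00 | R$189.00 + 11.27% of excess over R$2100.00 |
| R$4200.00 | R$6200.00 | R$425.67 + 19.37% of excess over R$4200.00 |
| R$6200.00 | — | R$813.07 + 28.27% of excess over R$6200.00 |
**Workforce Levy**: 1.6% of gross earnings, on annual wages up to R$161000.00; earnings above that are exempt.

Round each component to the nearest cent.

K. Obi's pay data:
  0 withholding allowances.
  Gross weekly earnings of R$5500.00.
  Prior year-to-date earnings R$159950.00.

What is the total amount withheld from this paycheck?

R$694.28

Regional Income Tax: taxable = R$5500.00
  R$425.67 + 19.37% × (R$5500.00 − R$4200.00) = R$425.67 + 19.37% × R$1300.00 = R$677.48
Workforce Levy: cap R$161000.00 − YTD R$159950.00 = R$1050.00 subject; 1.6% × R$1050.00 = R$16.80
Total: R$677.48 + R$16.80 = R$694.28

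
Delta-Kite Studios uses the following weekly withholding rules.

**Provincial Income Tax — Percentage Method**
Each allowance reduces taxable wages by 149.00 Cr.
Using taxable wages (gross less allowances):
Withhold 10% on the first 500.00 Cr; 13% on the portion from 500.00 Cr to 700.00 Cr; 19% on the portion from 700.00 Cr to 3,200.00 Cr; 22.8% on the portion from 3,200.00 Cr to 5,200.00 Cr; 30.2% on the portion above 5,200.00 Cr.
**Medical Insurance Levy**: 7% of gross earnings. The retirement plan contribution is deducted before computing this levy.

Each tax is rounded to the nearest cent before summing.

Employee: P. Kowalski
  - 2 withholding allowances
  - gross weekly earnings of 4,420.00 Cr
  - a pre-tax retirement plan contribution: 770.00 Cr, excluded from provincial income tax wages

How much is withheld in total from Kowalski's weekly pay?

Provincial Income Tax: taxable = 4,420.00 Cr − 770.00 Cr − 2×149.00 Cr = 3,352.00 Cr
  551.00 Cr + 22.8% × (3,352.00 Cr − 3,200.00 Cr) = 551.00 Cr + 22.8% × 152.00 Cr = 585.66 Cr
Medical Insurance Levy: 7% × 3,650.00 Cr = 255.50 Cr
Total: 585.66 Cr + 255.50 Cr = 841.16 Cr

841.16 Cr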